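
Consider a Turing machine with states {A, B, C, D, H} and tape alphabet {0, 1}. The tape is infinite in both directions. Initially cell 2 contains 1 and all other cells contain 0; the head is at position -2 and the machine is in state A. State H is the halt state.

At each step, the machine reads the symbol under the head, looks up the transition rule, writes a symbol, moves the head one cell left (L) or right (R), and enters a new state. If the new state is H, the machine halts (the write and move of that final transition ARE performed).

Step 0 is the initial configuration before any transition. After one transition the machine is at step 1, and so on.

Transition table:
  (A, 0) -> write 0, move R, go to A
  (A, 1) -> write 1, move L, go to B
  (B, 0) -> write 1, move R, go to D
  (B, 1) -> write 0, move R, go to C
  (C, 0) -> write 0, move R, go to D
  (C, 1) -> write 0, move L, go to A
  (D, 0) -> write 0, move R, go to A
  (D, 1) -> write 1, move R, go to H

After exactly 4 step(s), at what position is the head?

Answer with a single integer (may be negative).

Step 1: in state A at pos -2, read 0 -> (A,0)->write 0,move R,goto A. Now: state=A, head=-1, tape[-3..3]=0000010 (head:   ^)
Step 2: in state A at pos -1, read 0 -> (A,0)->write 0,move R,goto A. Now: state=A, head=0, tape[-3..3]=0000010 (head:    ^)
Step 3: in state A at pos 0, read 0 -> (A,0)->write 0,move R,goto A. Now: state=A, head=1, tape[-3..3]=0000010 (head:     ^)
Step 4: in state A at pos 1, read 0 -> (A,0)->write 0,move R,goto A. Now: state=A, head=2, tape[-3..3]=0000010 (head:      ^)

Answer: 2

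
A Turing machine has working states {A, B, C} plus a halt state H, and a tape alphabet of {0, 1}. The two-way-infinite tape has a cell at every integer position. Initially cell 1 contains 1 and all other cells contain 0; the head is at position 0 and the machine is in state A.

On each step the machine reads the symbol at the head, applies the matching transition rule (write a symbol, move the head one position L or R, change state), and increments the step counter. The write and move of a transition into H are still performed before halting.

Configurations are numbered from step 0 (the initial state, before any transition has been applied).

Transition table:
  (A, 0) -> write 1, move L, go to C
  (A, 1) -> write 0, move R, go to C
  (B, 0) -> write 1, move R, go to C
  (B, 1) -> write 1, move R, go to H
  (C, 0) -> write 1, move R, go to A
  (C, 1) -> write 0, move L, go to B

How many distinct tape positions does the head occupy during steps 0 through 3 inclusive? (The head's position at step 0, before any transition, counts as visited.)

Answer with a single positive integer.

Step 1: in state A at pos 0, read 0 -> (A,0)->write 1,move L,goto C. Now: state=C, head=-1, tape[-2..2]=00110 (head:  ^)
Step 2: in state C at pos -1, read 0 -> (C,0)->write 1,move R,goto A. Now: state=A, head=0, tape[-2..2]=01110 (head:   ^)
Step 3: in state A at pos 0, read 1 -> (A,1)->write 0,move R,goto C. Now: state=C, head=1, tape[-2..2]=01010 (head:    ^)
Head positions at steps 0..3: starting at 0, distinct positions visited = {-1, 0, 1} -> 3 position(s)

Answer: 3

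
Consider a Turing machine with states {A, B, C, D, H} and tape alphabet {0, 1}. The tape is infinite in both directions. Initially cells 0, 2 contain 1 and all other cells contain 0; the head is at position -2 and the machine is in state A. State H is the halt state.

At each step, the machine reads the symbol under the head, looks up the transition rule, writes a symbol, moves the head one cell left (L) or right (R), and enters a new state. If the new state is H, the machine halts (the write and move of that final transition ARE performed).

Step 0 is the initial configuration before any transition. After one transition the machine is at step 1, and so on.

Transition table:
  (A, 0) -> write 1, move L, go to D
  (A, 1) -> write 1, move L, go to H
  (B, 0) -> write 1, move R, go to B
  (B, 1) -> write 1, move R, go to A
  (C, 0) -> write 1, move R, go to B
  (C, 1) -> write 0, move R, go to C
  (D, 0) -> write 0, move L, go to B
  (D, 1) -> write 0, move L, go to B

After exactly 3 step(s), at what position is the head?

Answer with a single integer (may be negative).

Step 1: in state A at pos -2, read 0 -> (A,0)->write 1,move L,goto D. Now: state=D, head=-3, tape[-4..3]=00101010 (head:  ^)
Step 2: in state D at pos -3, read 0 -> (D,0)->write 0,move L,goto B. Now: state=B, head=-4, tape[-5..3]=000101010 (head:  ^)
Step 3: in state B at pos -4, read 0 -> (B,0)->write 1,move R,goto B. Now: state=B, head=-3, tape[-5..3]=010101010 (head:   ^)

Answer: -3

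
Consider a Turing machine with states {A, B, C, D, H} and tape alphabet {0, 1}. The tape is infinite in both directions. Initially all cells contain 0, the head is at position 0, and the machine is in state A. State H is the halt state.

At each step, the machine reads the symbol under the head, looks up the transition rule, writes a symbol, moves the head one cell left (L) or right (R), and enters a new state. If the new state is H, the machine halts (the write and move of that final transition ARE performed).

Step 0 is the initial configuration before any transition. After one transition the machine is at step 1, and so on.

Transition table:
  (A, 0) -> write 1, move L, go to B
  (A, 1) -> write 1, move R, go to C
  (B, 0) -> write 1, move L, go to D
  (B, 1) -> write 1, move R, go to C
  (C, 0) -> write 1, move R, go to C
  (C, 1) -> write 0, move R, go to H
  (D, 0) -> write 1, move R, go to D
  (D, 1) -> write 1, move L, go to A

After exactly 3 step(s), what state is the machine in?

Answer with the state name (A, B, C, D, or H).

Step 1: in state A at pos 0, read 0 -> (A,0)->write 1,move L,goto B. Now: state=B, head=-1, tape[-2..1]=0010 (head:  ^)
Step 2: in state B at pos -1, read 0 -> (B,0)->write 1,move L,goto D. Now: state=D, head=-2, tape[-3..1]=00110 (head:  ^)
Step 3: in state D at pos -2, read 0 -> (D,0)->write 1,move R,goto D. Now: state=D, head=-1, tape[-3..1]=01110 (head:   ^)

Answer: D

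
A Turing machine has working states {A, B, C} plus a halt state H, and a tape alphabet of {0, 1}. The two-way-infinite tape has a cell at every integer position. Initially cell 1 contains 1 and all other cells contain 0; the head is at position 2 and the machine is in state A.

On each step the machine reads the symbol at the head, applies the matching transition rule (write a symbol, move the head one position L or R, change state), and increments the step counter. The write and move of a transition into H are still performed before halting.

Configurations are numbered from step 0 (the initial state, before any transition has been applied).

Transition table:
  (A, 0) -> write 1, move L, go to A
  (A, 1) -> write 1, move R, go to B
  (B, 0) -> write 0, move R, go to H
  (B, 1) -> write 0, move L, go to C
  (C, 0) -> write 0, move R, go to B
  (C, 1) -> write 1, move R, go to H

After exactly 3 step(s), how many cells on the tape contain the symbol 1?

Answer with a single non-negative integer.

Answer: 1

Derivation:
Step 1: in state A at pos 2, read 0 -> (A,0)->write 1,move L,goto A. Now: state=A, head=1, tape[0..3]=0110 (head:  ^)
Step 2: in state A at pos 1, read 1 -> (A,1)->write 1,move R,goto B. Now: state=B, head=2, tape[0..3]=0110 (head:   ^)
Step 3: in state B at pos 2, read 1 -> (B,1)->write 0,move L,goto C. Now: state=C, head=1, tape[0..3]=0100 (head:  ^)
Cells containing 1 after step 3: {1} -> 1 cell(s)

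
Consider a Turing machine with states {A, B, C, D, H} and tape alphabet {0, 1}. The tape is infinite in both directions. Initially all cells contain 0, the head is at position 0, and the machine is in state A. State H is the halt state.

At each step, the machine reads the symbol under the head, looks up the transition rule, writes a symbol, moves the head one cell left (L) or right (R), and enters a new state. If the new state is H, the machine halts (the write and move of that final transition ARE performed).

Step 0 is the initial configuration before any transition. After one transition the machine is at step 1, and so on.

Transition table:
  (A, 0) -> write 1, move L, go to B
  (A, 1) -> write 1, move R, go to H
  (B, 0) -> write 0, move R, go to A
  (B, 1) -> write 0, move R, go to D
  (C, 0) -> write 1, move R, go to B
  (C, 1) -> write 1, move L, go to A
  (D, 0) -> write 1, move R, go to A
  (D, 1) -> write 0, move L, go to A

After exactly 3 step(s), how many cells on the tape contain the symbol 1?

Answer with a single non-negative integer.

Step 1: in state A at pos 0, read 0 -> (A,0)->write 1,move L,goto B. Now: state=B, head=-1, tape[-2..1]=0010 (head:  ^)
Step 2: in state B at pos -1, read 0 -> (B,0)->write 0,move R,goto A. Now: state=A, head=0, tape[-2..1]=0010 (head:   ^)
Step 3: in state A at pos 0, read 1 -> (A,1)->write 1,move R,goto H. Now: state=H, head=1, tape[-2..2]=00100 (head:    ^)
Cells containing 1 after step 3: {0} -> 1 cell(s)

Answer: 1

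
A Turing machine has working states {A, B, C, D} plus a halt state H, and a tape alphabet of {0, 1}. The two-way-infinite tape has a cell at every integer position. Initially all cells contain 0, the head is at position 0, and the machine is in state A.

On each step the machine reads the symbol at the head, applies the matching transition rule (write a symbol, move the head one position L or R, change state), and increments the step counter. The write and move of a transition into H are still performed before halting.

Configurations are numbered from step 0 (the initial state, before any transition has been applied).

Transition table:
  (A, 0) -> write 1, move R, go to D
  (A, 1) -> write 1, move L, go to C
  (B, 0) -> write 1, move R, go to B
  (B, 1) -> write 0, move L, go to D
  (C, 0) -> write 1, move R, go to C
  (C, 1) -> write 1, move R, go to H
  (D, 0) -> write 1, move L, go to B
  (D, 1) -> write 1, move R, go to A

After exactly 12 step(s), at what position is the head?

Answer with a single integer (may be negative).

Step 1: in state A at pos 0, read 0 -> (A,0)->write 1,move R,goto D. Now: state=D, head=1, tape[-1..2]=0100 (head:   ^)
Step 2: in state D at pos 1, read 0 -> (D,0)->write 1,move L,goto B. Now: state=B, head=0, tape[-1..2]=0110 (head:  ^)
Step 3: in state B at pos 0, read 1 -> (B,1)->write 0,move L,goto D. Now: state=D, head=-1, tape[-2..2]=00010 (head:  ^)
Step 4: in state D at pos -1, read 0 -> (D,0)->write 1,move L,goto B. Now: state=B, head=-2, tape[-3..2]=001010 (head:  ^)
Step 5: in state B at pos -2, read 0 -> (B,0)->write 1,move R,goto B. Now: state=B, head=-1, tape[-3..2]=011010 (head:   ^)
Step 6: in state B at pos -1, read 1 -> (B,1)->write 0,move L,goto D. Now: state=D, head=-2, tape[-3..2]=010010 (head:  ^)
Step 7: in state D at pos -2, read 1 -> (D,1)->write 1,move R,goto A. Now: state=A, head=-1, tape[-3..2]=010010 (head:   ^)
Step 8: in state A at pos -1, read 0 -> (A,0)->write 1,move R,goto D. Now: state=D, head=0, tape[-3..2]=011010 (head:    ^)
Step 9: in state D at pos 0, read 0 -> (D,0)->write 1,move L,goto B. Now: state=B, head=-1, tape[-3..2]=011110 (head:   ^)
Step 10: in state B at pos -1, read 1 -> (B,1)->write 0,move L,goto D. Now: state=D, head=-2, tape[-3..2]=010110 (head:  ^)
Step 11: in state D at pos -2, read 1 -> (D,1)->write 1,move R,goto A. Now: state=A, head=-1, tape[-3..2]=010110 (head:   ^)
Step 12: in state A at pos -1, read 0 -> (A,0)->write 1,move R,goto D. Now: state=D, head=0, tape[-3..2]=011110 (head:    ^)

Answer: 0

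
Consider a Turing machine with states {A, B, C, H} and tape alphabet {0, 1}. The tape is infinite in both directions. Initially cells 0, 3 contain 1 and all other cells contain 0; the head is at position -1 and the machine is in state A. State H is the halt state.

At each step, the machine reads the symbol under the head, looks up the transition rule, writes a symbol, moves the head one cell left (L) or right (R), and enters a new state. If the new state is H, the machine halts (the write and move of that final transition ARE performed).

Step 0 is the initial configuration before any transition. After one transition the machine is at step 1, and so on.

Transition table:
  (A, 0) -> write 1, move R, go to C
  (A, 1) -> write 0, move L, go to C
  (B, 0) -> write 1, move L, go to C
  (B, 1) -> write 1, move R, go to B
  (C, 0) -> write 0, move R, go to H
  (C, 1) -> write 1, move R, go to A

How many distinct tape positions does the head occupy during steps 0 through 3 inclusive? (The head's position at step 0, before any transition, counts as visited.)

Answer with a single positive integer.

Answer: 4

Derivation:
Step 1: in state A at pos -1, read 0 -> (A,0)->write 1,move R,goto C. Now: state=C, head=0, tape[-2..4]=0110010 (head:   ^)
Step 2: in state C at pos 0, read 1 -> (C,1)->write 1,move R,goto A. Now: state=A, head=1, tape[-2..4]=0110010 (head:    ^)
Step 3: in state A at pos 1, read 0 -> (A,0)->write 1,move R,goto C. Now: state=C, head=2, tape[-2..4]=0111010 (head:     ^)
Head positions at steps 0..3: starting at -1, distinct positions visited = {-1, 0, 1, 2} -> 4 position(s)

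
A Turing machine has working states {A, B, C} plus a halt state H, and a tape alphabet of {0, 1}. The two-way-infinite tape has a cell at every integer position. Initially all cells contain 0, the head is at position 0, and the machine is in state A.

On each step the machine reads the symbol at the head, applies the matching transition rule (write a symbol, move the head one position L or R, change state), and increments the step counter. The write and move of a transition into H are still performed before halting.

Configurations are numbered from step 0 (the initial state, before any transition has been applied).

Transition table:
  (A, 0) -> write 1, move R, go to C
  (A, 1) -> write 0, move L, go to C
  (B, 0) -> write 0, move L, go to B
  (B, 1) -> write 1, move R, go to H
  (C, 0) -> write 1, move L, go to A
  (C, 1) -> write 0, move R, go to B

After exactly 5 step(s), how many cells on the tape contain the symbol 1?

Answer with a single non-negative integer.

Answer: 3

Derivation:
Step 1: in state A at pos 0, read 0 -> (A,0)->write 1,move R,goto C. Now: state=C, head=1, tape[-1..2]=0100 (head:   ^)
Step 2: in state C at pos 1, read 0 -> (C,0)->write 1,move L,goto A. Now: state=A, head=0, tape[-1..2]=0110 (head:  ^)
Step 3: in state A at pos 0, read 1 -> (A,1)->write 0,move L,goto C. Now: state=C, head=-1, tape[-2..2]=00010 (head:  ^)
Step 4: in state C at pos -1, read 0 -> (C,0)->write 1,move L,goto A. Now: state=A, head=-2, tape[-3..2]=001010 (head:  ^)
Step 5: in state A at pos -2, read 0 -> (A,0)->write 1,move R,goto C. Now: state=C, head=-1, tape[-3..2]=011010 (head:   ^)
Cells containing 1 after step 5: {-2, -1, 1} -> 3 cell(s)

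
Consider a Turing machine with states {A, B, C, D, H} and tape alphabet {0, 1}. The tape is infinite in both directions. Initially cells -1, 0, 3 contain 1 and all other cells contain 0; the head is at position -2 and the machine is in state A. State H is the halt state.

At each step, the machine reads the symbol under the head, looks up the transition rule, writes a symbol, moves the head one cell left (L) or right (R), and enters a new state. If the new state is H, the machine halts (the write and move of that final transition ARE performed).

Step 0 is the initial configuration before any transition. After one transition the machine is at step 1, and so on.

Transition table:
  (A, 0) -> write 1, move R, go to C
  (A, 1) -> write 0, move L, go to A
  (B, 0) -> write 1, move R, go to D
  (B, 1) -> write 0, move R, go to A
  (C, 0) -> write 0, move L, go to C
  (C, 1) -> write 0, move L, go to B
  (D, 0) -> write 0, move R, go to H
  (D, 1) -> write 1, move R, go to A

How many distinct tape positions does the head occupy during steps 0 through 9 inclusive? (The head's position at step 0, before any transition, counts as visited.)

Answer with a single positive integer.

Step 1: in state A at pos -2, read 0 -> (A,0)->write 1,move R,goto C. Now: state=C, head=-1, tape[-3..4]=01110010 (head:   ^)
Step 2: in state C at pos -1, read 1 -> (C,1)->write 0,move L,goto B. Now: state=B, head=-2, tape[-3..4]=01010010 (head:  ^)
Step 3: in state B at pos -2, read 1 -> (B,1)->write 0,move R,goto A. Now: state=A, head=-1, tape[-3..4]=00010010 (head:   ^)
Step 4: in state A at pos -1, read 0 -> (A,0)->write 1,move R,goto C. Now: state=C, head=0, tape[-3..4]=00110010 (head:    ^)
Step 5: in state C at pos 0, read 1 -> (C,1)->write 0,move L,goto B. Now: state=B, head=-1, tape[-3..4]=00100010 (head:   ^)
Step 6: in state B at pos -1, read 1 -> (B,1)->write 0,move R,goto A. Now: state=A, head=0, tape[-3..4]=00000010 (head:    ^)
Step 7: in state A at pos 0, read 0 -> (A,0)->write 1,move R,goto C. Now: state=C, head=1, tape[-3..4]=00010010 (head:     ^)
Step 8: in state C at pos 1, read 0 -> (C,0)->write 0,move L,goto C. Now: state=C, head=0, tape[-3..4]=00010010 (head:    ^)
Step 9: in state C at pos 0, read 1 -> (C,1)->write 0,move L,goto B. Now: state=B, head=-1, tape[-3..4]=00000010 (head:   ^)
Head positions at steps 0..9: starting at -2, distinct positions visited = {-2, -1, 0, 1} -> 4 position(s)

Answer: 4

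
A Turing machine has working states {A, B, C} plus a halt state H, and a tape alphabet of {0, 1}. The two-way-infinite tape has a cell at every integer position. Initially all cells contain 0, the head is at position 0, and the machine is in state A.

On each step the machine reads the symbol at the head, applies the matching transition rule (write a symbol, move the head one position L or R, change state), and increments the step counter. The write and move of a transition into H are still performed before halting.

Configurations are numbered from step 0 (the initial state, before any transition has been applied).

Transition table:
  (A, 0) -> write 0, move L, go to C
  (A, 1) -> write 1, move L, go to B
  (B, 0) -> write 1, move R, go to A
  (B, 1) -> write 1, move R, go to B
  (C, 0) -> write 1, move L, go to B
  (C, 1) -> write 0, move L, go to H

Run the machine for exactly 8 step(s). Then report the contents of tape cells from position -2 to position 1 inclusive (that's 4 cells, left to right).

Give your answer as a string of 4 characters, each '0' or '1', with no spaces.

Answer: 1110

Derivation:
Step 1: in state A at pos 0, read 0 -> (A,0)->write 0,move L,goto C. Now: state=C, head=-1, tape[-2..1]=0000 (head:  ^)
Step 2: in state C at pos -1, read 0 -> (C,0)->write 1,move L,goto B. Now: state=B, head=-2, tape[-3..1]=00100 (head:  ^)
Step 3: in state B at pos -2, read 0 -> (B,0)->write 1,move R,goto A. Now: state=A, head=-1, tape[-3..1]=01100 (head:   ^)
Step 4: in state A at pos -1, read 1 -> (A,1)->write 1,move L,goto B. Now: state=B, head=-2, tape[-3..1]=01100 (head:  ^)
Step 5: in state B at pos -2, read 1 -> (B,1)->write 1,move R,goto B. Now: state=B, head=-1, tape[-3..1]=01100 (head:   ^)
Step 6: in state B at pos -1, read 1 -> (B,1)->write 1,move R,goto B. Now: state=B, head=0, tape[-3..1]=01100 (head:    ^)
Step 7: in state B at pos 0, read 0 -> (B,0)->write 1,move R,goto A. Now: state=A, head=1, tape[-3..2]=011100 (head:     ^)
Step 8: in state A at pos 1, read 0 -> (A,0)->write 0,move L,goto C. Now: state=C, head=0, tape[-3..2]=011100 (head:    ^)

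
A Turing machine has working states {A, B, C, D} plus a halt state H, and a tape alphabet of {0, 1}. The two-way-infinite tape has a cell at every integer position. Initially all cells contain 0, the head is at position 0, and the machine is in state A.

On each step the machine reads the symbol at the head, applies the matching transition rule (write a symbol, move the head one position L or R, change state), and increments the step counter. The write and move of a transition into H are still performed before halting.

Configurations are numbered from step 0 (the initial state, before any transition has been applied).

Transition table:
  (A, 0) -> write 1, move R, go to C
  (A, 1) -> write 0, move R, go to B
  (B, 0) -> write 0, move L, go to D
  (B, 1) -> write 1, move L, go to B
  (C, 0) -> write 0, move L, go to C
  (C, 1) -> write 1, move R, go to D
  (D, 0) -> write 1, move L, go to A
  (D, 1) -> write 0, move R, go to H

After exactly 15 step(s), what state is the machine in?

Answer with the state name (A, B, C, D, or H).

Answer: H

Derivation:
Step 1: in state A at pos 0, read 0 -> (A,0)->write 1,move R,goto C. Now: state=C, head=1, tape[-1..2]=0100 (head:   ^)
Step 2: in state C at pos 1, read 0 -> (C,0)->write 0,move L,goto C. Now: state=C, head=0, tape[-1..2]=0100 (head:  ^)
Step 3: in state C at pos 0, read 1 -> (C,1)->write 1,move R,goto D. Now: state=D, head=1, tape[-1..2]=0100 (head:   ^)
Step 4: in state D at pos 1, read 0 -> (D,0)->write 1,move L,goto A. Now: state=A, head=0, tape[-1..2]=0110 (head:  ^)
Step 5: in state A at pos 0, read 1 -> (A,1)->write 0,move R,goto B. Now: state=B, head=1, tape[-1..2]=0010 (head:   ^)
Step 6: in state B at pos 1, read 1 -> (B,1)->write 1,move L,goto B. Now: state=B, head=0, tape[-1..2]=0010 (head:  ^)
Step 7: in state B at pos 0, read 0 -> (B,0)->write 0,move L,goto D. Now: state=D, head=-1, tape[-2..2]=00010 (head:  ^)
Step 8: in state D at pos -1, read 0 -> (D,0)->write 1,move L,goto A. Now: state=A, head=-2, tape[-3..2]=001010 (head:  ^)
Step 9: in state A at pos -2, read 0 -> (A,0)->write 1,move R,goto C. Now: state=C, head=-1, tape[-3..2]=011010 (head:   ^)
Step 10: in state C at pos -1, read 1 -> (C,1)->write 1,move R,goto D. Now: state=D, head=0, tape[-3..2]=011010 (head:    ^)
Step 11: in state D at pos 0, read 0 -> (D,0)->write 1,move L,goto A. Now: state=A, head=-1, tape[-3..2]=011110 (head:   ^)
Step 12: in state A at pos -1, read 1 -> (A,1)->write 0,move R,goto B. Now: state=B, head=0, tape[-3..2]=010110 (head:    ^)
Step 13: in state B at pos 0, read 1 -> (B,1)->write 1,move L,goto B. Now: state=B, head=-1, tape[-3..2]=010110 (head:   ^)
Step 14: in state B at pos -1, read 0 -> (B,0)->write 0,move L,goto D. Now: state=D, head=-2, tape[-3..2]=010110 (head:  ^)
Step 15: in state D at pos -2, read 1 -> (D,1)->write 0,move R,goto H. Now: state=H, head=-1, tape[-3..2]=000110 (head:   ^)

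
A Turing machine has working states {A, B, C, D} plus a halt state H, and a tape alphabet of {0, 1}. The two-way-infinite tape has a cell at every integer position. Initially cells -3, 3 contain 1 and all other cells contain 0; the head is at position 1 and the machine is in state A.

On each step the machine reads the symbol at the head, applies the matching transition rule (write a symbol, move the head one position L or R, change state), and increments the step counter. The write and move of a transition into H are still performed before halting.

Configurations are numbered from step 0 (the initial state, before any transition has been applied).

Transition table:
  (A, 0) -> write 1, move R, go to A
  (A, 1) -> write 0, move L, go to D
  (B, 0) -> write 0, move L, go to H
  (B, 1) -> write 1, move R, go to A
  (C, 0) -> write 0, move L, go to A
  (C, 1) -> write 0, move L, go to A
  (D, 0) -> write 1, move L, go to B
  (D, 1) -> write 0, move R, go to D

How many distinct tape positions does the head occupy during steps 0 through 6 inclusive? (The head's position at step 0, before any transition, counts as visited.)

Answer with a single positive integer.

Answer: 3

Derivation:
Step 1: in state A at pos 1, read 0 -> (A,0)->write 1,move R,goto A. Now: state=A, head=2, tape[-4..4]=010001010 (head:       ^)
Step 2: in state A at pos 2, read 0 -> (A,0)->write 1,move R,goto A. Now: state=A, head=3, tape[-4..4]=010001110 (head:        ^)
Step 3: in state A at pos 3, read 1 -> (A,1)->write 0,move L,goto D. Now: state=D, head=2, tape[-4..4]=010001100 (head:       ^)
Step 4: in state D at pos 2, read 1 -> (D,1)->write 0,move R,goto D. Now: state=D, head=3, tape[-4..4]=010001000 (head:        ^)
Step 5: in state D at pos 3, read 0 -> (D,0)->write 1,move L,goto B. Now: state=B, head=2, tape[-4..4]=010001010 (head:       ^)
Step 6: in state B at pos 2, read 0 -> (B,0)->write 0,move L,goto H. Now: state=H, head=1, tape[-4..4]=010001010 (head:      ^)
Head positions at steps 0..6: starting at 1, distinct positions visited = {1, 2, 3} -> 3 position(s)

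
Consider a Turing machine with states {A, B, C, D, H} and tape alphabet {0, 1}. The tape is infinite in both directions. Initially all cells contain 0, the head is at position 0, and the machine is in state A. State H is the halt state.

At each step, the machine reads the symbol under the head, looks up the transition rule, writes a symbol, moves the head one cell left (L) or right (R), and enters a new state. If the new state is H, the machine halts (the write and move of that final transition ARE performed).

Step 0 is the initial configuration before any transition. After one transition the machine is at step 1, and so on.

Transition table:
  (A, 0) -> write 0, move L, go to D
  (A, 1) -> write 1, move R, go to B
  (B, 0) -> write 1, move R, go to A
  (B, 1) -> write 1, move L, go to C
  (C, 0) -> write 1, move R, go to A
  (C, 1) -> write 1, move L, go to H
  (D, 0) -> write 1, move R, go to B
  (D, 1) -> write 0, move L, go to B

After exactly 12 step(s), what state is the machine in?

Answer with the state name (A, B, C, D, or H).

Answer: C

Derivation:
Step 1: in state A at pos 0, read 0 -> (A,0)->write 0,move L,goto D. Now: state=D, head=-1, tape[-2..1]=0000 (head:  ^)
Step 2: in state D at pos -1, read 0 -> (D,0)->write 1,move R,goto B. Now: state=B, head=0, tape[-2..1]=0100 (head:   ^)
Step 3: in state B at pos 0, read 0 -> (B,0)->write 1,move R,goto A. Now: state=A, head=1, tape[-2..2]=01100 (head:    ^)
Step 4: in state A at pos 1, read 0 -> (A,0)->write 0,move L,goto D. Now: state=D, head=0, tape[-2..2]=01100 (head:   ^)
Step 5: in state D at pos 0, read 1 -> (D,1)->write 0,move L,goto B. Now: state=B, head=-1, tape[-2..2]=01000 (head:  ^)
Step 6: in state B at pos -1, read 1 -> (B,1)->write 1,move L,goto C. Now: state=C, head=-2, tape[-3..2]=001000 (head:  ^)
Step 7: in state C at pos -2, read 0 -> (C,0)->write 1,move R,goto A. Now: state=A, head=-1, tape[-3..2]=011000 (head:   ^)
Step 8: in state A at pos -1, read 1 -> (A,1)->write 1,move R,goto B. Now: state=B, head=0, tape[-3..2]=011000 (head:    ^)
Step 9: in state B at pos 0, read 0 -> (B,0)->write 1,move R,goto A. Now: state=A, head=1, tape[-3..2]=011100 (head:     ^)
Step 10: in state A at pos 1, read 0 -> (A,0)->write 0,move L,goto D. Now: state=D, head=0, tape[-3..2]=011100 (head:    ^)
Step 11: in state D at pos 0, read 1 -> (D,1)->write 0,move L,goto B. Now: state=B, head=-1, tape[-3..2]=011000 (head:   ^)
Step 12: in state B at pos -1, read 1 -> (B,1)->write 1,move L,goto C. Now: state=C, head=-2, tape[-3..2]=011000 (head:  ^)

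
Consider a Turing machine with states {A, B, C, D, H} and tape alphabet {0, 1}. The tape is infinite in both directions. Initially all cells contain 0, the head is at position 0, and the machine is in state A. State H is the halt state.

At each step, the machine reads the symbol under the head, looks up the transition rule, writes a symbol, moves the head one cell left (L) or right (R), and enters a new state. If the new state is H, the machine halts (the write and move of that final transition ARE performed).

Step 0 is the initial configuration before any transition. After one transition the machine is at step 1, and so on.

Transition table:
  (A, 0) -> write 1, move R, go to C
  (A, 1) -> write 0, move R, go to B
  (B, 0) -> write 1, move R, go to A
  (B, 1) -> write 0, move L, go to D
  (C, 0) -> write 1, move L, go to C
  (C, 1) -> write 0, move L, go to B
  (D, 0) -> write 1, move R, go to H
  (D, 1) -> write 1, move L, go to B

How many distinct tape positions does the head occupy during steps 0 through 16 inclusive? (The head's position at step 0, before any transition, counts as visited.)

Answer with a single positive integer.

Step 1: in state A at pos 0, read 0 -> (A,0)->write 1,move R,goto C. Now: state=C, head=1, tape[-1..2]=0100 (head:   ^)
Step 2: in state C at pos 1, read 0 -> (C,0)->write 1,move L,goto C. Now: state=C, head=0, tape[-1..2]=0110 (head:  ^)
Step 3: in state C at pos 0, read 1 -> (C,1)->write 0,move L,goto B. Now: state=B, head=-1, tape[-2..2]=00010 (head:  ^)
Step 4: in state B at pos -1, read 0 -> (B,0)->write 1,move R,goto A. Now: state=A, head=0, tape[-2..2]=01010 (head:   ^)
Step 5: in state A at pos 0, read 0 -> (A,0)->write 1,move R,goto C. Now: state=C, head=1, tape[-2..2]=01110 (head:    ^)
Step 6: in state C at pos 1, read 1 -> (C,1)->write 0,move L,goto B. Now: state=B, head=0, tape[-2..2]=01100 (head:   ^)
Step 7: in state B at pos 0, read 1 -> (B,1)->write 0,move L,goto D. Now: state=D, head=-1, tape[-2..2]=01000 (head:  ^)
Step 8: in state D at pos -1, read 1 -> (D,1)->write 1,move L,goto B. Now: state=B, head=-2, tape[-3..2]=001000 (head:  ^)
Step 9: in state B at pos -2, read 0 -> (B,0)->write 1,move R,goto A. Now: state=A, head=-1, tape[-3..2]=011000 (head:   ^)
Step 10: in state A at pos -1, read 1 -> (A,1)->write 0,move R,goto B. Now: state=B, head=0, tape[-3..2]=010000 (head:    ^)
Step 11: in state B at pos 0, read 0 -> (B,0)->write 1,move R,goto A. Now: state=A, head=1, tape[-3..2]=010100 (head:     ^)
Step 12: in state A at pos 1, read 0 -> (A,0)->write 1,move R,goto C. Now: state=C, head=2, tape[-3..3]=0101100 (head:      ^)
Step 13: in state C at pos 2, read 0 -> (C,0)->write 1,move L,goto C. Now: state=C, head=1, tape[-3..3]=0101110 (head:     ^)
Step 14: in state C at pos 1, read 1 -> (C,1)->write 0,move L,goto B. Now: state=B, head=0, tape[-3..3]=0101010 (head:    ^)
Step 15: in state B at pos 0, read 1 -> (B,1)->write 0,move L,goto D. Now: state=D, head=-1, tape[-3..3]=0100010 (head:   ^)
Step 16: in state D at pos -1, read 0 -> (D,0)->write 1,move R,goto H. Now: state=H, head=0, tape[-3..3]=0110010 (head:    ^)
Head positions at steps 0..16: starting at 0, distinct positions visited = {-2, -1, 0, 1, 2} -> 5 position(s)

Answer: 5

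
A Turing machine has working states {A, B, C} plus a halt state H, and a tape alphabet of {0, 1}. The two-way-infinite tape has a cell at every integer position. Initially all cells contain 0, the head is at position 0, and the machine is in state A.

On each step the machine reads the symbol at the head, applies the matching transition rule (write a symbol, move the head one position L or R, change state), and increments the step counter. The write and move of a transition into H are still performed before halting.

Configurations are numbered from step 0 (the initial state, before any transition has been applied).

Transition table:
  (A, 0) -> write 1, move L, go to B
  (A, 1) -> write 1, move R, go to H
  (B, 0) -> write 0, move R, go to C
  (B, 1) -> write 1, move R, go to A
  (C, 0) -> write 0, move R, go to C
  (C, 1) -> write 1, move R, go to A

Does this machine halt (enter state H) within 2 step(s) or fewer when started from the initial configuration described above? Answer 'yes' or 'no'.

Step 1: in state A at pos 0, read 0 -> (A,0)->write 1,move L,goto B. Now: state=B, head=-1, tape[-2..1]=0010 (head:  ^)
Step 2: in state B at pos -1, read 0 -> (B,0)->write 0,move R,goto C. Now: state=C, head=0, tape[-2..1]=0010 (head:   ^)
After 2 step(s): state = C (not H) -> not halted within 2 -> no

Answer: no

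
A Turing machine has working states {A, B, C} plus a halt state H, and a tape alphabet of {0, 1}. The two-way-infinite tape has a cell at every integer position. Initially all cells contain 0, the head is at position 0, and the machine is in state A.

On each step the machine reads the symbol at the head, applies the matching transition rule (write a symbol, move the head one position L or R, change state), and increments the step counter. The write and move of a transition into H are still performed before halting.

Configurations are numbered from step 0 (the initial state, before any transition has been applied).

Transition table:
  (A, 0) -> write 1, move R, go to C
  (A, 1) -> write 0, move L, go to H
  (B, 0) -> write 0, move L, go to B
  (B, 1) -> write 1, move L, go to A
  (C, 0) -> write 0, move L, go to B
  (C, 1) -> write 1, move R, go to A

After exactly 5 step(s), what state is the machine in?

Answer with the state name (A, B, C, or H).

Answer: A

Derivation:
Step 1: in state A at pos 0, read 0 -> (A,0)->write 1,move R,goto C. Now: state=C, head=1, tape[-1..2]=0100 (head:   ^)
Step 2: in state C at pos 1, read 0 -> (C,0)->write 0,move L,goto B. Now: state=B, head=0, tape[-1..2]=0100 (head:  ^)
Step 3: in state B at pos 0, read 1 -> (B,1)->write 1,move L,goto A. Now: state=A, head=-1, tape[-2..2]=00100 (head:  ^)
Step 4: in state A at pos -1, read 0 -> (A,0)->write 1,move R,goto C. Now: state=C, head=0, tape[-2..2]=01100 (head:   ^)
Step 5: in state C at pos 0, read 1 -> (C,1)->write 1,move R,goto A. Now: state=A, head=1, tape[-2..2]=01100 (head:    ^)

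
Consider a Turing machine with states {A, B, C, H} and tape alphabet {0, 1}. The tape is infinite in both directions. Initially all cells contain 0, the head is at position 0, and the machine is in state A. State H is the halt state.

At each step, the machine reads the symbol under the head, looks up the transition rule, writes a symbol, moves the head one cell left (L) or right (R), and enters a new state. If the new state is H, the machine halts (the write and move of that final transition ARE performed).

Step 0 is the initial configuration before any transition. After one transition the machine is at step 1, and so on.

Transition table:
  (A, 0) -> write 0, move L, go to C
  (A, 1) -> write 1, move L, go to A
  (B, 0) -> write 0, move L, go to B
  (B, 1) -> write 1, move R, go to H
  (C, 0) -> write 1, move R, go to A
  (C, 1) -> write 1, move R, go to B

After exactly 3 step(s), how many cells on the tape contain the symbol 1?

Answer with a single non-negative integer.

Step 1: in state A at pos 0, read 0 -> (A,0)->write 0,move L,goto C. Now: state=C, head=-1, tape[-2..1]=0000 (head:  ^)
Step 2: in state C at pos -1, read 0 -> (C,0)->write 1,move R,goto A. Now: state=A, head=0, tape[-2..1]=0100 (head:   ^)
Step 3: in state A at pos 0, read 0 -> (A,0)->write 0,move L,goto C. Now: state=C, head=-1, tape[-2..1]=0100 (head:  ^)
Cells containing 1 after step 3: {-1} -> 1 cell(s)

Answer: 1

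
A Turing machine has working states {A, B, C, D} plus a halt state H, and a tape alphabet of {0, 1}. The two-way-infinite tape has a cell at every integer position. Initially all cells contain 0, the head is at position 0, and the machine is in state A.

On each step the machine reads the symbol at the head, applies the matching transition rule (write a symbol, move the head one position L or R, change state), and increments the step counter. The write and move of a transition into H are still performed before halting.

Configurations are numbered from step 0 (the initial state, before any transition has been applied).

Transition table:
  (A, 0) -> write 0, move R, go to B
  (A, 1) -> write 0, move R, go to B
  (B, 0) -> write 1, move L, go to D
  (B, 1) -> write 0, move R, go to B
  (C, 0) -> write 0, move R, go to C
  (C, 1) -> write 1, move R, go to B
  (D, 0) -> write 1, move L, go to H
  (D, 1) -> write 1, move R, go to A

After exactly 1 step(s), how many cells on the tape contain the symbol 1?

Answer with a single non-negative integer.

Answer: 0

Derivation:
Step 1: in state A at pos 0, read 0 -> (A,0)->write 0,move R,goto B. Now: state=B, head=1, tape[-1..2]=0000 (head:   ^)
No cell contains 1 after step 1 -> 0 cell(s)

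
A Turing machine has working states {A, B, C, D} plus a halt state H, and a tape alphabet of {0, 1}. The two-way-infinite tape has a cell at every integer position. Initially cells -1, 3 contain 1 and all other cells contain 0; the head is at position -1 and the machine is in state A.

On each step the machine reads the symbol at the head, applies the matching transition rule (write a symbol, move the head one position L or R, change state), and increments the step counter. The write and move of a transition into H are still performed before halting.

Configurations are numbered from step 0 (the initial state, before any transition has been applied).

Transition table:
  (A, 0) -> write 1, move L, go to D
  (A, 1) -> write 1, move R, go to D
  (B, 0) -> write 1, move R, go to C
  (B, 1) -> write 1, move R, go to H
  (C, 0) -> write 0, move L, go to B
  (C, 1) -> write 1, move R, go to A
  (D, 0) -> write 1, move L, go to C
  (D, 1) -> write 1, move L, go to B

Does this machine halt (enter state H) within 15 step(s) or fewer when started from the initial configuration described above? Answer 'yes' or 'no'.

Answer: yes

Derivation:
Step 1: in state A at pos -1, read 1 -> (A,1)->write 1,move R,goto D. Now: state=D, head=0, tape[-2..4]=0100010 (head:   ^)
Step 2: in state D at pos 0, read 0 -> (D,0)->write 1,move L,goto C. Now: state=C, head=-1, tape[-2..4]=0110010 (head:  ^)
Step 3: in state C at pos -1, read 1 -> (C,1)->write 1,move R,goto A. Now: state=A, head=0, tape[-2..4]=0110010 (head:   ^)
Step 4: in state A at pos 0, read 1 -> (A,1)->write 1,move R,goto D. Now: state=D, head=1, tape[-2..4]=0110010 (head:    ^)
Step 5: in state D at pos 1, read 0 -> (D,0)->write 1,move L,goto C. Now: state=C, head=0, tape[-2..4]=0111010 (head:   ^)
Step 6: in state C at pos 0, read 1 -> (C,1)->write 1,move R,goto A. Now: state=A, head=1, tape[-2..4]=0111010 (head:    ^)
Step 7: in state A at pos 1, read 1 -> (A,1)->write 1,move R,goto D. Now: state=D, head=2, tape[-2..4]=0111010 (head:     ^)
Step 8: in state D at pos 2, read 0 -> (D,0)->write 1,move L,goto C. Now: state=C, head=1, tape[-2..4]=0111110 (head:    ^)
Step 9: in state C at pos 1, read 1 -> (C,1)->write 1,move R,goto A. Now: state=A, head=2, tape[-2..4]=0111110 (head:     ^)
Step 10: in state A at pos 2, read 1 -> (A,1)->write 1,move R,goto D. Now: state=D, head=3, tape[-2..4]=0111110 (head:      ^)
Step 11: in state D at pos 3, read 1 -> (D,1)->write 1,move L,goto B. Now: state=B, head=2, tape[-2..4]=0111110 (head:     ^)
Step 12: in state B at pos 2, read 1 -> (B,1)->write 1,move R,goto H. Now: state=H, head=3, tape[-2..4]=0111110 (head:      ^)
State H reached at step 12; 12 <= 15 -> yes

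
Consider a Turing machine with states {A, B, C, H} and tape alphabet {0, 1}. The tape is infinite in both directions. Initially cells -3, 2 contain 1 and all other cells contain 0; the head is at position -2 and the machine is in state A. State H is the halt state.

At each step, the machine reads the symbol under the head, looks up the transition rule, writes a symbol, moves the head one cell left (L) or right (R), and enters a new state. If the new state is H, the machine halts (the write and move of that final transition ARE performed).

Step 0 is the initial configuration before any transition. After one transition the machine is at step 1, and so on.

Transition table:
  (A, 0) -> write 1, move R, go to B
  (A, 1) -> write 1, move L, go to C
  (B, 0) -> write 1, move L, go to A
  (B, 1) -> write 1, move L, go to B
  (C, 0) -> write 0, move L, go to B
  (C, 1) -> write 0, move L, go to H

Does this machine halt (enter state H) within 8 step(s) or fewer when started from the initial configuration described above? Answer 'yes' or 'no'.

Answer: yes

Derivation:
Step 1: in state A at pos -2, read 0 -> (A,0)->write 1,move R,goto B. Now: state=B, head=-1, tape[-4..3]=01100010 (head:    ^)
Step 2: in state B at pos -1, read 0 -> (B,0)->write 1,move L,goto A. Now: state=A, head=-2, tape[-4..3]=01110010 (head:   ^)
Step 3: in state A at pos -2, read 1 -> (A,1)->write 1,move L,goto C. Now: state=C, head=-3, tape[-4..3]=01110010 (head:  ^)
Step 4: in state C at pos -3, read 1 -> (C,1)->write 0,move L,goto H. Now: state=H, head=-4, tape[-5..3]=000110010 (head:  ^)
State H reached at step 4; 4 <= 8 -> yes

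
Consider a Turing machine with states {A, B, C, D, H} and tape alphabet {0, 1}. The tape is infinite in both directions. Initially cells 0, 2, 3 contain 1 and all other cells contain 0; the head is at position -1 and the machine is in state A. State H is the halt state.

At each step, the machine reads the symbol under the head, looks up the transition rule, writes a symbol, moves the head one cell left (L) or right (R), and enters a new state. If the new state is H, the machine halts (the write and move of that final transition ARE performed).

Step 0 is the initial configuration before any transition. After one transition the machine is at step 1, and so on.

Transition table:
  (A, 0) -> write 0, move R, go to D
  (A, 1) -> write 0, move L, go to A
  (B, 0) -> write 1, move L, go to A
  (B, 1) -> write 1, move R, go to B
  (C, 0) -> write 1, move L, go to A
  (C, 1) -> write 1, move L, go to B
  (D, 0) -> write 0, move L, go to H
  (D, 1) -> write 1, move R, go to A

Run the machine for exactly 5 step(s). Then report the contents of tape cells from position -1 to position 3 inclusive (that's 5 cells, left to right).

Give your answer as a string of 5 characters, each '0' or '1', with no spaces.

Answer: 01010

Derivation:
Step 1: in state A at pos -1, read 0 -> (A,0)->write 0,move R,goto D. Now: state=D, head=0, tape[-2..4]=0010110 (head:   ^)
Step 2: in state D at pos 0, read 1 -> (D,1)->write 1,move R,goto A. Now: state=A, head=1, tape[-2..4]=0010110 (head:    ^)
Step 3: in state A at pos 1, read 0 -> (A,0)->write 0,move R,goto D. Now: state=D, head=2, tape[-2..4]=0010110 (head:     ^)
Step 4: in state D at pos 2, read 1 -> (D,1)->write 1,move R,goto A. Now: state=A, head=3, tape[-2..4]=0010110 (head:      ^)
Step 5: in state A at pos 3, read 1 -> (A,1)->write 0,move L,goto A. Now: state=A, head=2, tape[-2..4]=0010100 (head:     ^)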